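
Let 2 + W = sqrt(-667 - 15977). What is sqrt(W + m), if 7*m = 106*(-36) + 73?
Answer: sqrt(-26299 + 98*I*sqrt(4161))/7 ≈ 2.7648 + 23.331*I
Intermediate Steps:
W = -2 + 2*I*sqrt(4161) (W = -2 + sqrt(-667 - 15977) = -2 + sqrt(-16644) = -2 + 2*I*sqrt(4161) ≈ -2.0 + 129.01*I)
m = -3743/7 (m = (106*(-36) + 73)/7 = (-3816 + 73)/7 = (1/7)*(-3743) = -3743/7 ≈ -534.71)
sqrt(W + m) = sqrt((-2 + 2*I*sqrt(4161)) - 3743/7) = sqrt(-3757/7 + 2*I*sqrt(4161))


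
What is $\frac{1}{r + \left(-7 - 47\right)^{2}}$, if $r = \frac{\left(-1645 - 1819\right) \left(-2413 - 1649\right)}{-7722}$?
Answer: $\frac{1287}{1407764} \approx 0.00091422$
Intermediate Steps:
$r = - \frac{2345128}{1287}$ ($r = \left(-3464\right) \left(-4062\right) \left(- \frac{1}{7722}\right) = 14070768 \left(- \frac{1}{7722}\right) = - \frac{2345128}{1287} \approx -1822.2$)
$\frac{1}{r + \left(-7 - 47\right)^{2}} = \frac{1}{- \frac{2345128}{1287} + \left(-7 - 47\right)^{2}} = \frac{1}{- \frac{2345128}{1287} + \left(-54\right)^{2}} = \frac{1}{- \frac{2345128}{1287} + 2916} = \frac{1}{\frac{1407764}{1287}} = \frac{1287}{1407764}$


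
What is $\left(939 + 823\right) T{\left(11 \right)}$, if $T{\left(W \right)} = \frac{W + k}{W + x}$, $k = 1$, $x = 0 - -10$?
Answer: $\frac{7048}{7} \approx 1006.9$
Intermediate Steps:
$x = 10$ ($x = 0 + 10 = 10$)
$T{\left(W \right)} = \frac{1 + W}{10 + W}$ ($T{\left(W \right)} = \frac{W + 1}{W + 10} = \frac{1 + W}{10 + W}$)
$\left(939 + 823\right) T{\left(11 \right)} = \left(939 + 823\right) \frac{1 + 11}{10 + 11} = 1762 \cdot \frac{1}{21} \cdot 12 = 1762 \cdot \frac{4}{7} = \frac{7048}{7}$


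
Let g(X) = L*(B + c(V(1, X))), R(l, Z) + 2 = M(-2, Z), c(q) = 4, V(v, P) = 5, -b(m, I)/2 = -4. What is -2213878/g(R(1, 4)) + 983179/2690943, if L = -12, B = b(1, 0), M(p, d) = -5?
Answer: 992926847455/64582632 ≈ 15375.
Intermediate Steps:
b(m, I) = 8 (b(m, I) = -2*(-4) = 8)
R(l, Z) = -7 (R(l, Z) = -2 - 5 = -7)
B = 8
g(X) = -144 (g(X) = -12*(8 + 4) = -12*12 = -144)
-2213878/g(R(1, 4)) + 983179/2690943 = -2213878/(-144) + 983179/2690943 = -2213878*(-1/144) + 983179*(1/2690943) = 1106939/72 + 983179/2690943 = 992926847455/64582632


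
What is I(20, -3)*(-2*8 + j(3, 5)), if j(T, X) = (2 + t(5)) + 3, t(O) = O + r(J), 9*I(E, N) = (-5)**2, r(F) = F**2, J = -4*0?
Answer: -50/3 ≈ -16.667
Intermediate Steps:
J = 0
I(E, N) = 25/9 (I(E, N) = (1/9)*(-5)**2 = (1/9)*25 = 25/9)
t(O) = O (t(O) = O + 0**2 = O + 0 = O)
j(T, X) = 10 (j(T, X) = (2 + 5) + 3 = 7 + 3 = 10)
I(20, -3)*(-2*8 + j(3, 5)) = 25*(-2*8 + 10)/9 = 25*(-16 + 10)/9 = (25/9)*(-6) = -50/3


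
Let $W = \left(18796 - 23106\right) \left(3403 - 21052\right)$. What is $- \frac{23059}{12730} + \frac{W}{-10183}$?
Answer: $- \frac{968570138497}{129629590} \approx -7471.8$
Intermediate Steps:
$W = 76067190$ ($W = \left(-4310\right) \left(-17649\right) = 76067190$)
$- \frac{23059}{12730} + \frac{W}{-10183} = - \frac{23059}{12730} + \frac{76067190}{-10183} = \left(-23059\right) \frac{1}{12730} + 76067190 \left(- \frac{1}{10183}\right) = - \frac{23059}{12730} - \frac{76067190}{10183} = - \frac{968570138497}{129629590}$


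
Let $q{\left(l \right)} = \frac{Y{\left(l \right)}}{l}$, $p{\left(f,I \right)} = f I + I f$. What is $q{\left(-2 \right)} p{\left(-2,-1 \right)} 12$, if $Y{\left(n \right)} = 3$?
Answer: $-72$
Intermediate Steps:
$p{\left(f,I \right)} = 2 I f$ ($p{\left(f,I \right)} = I f + I f = 2 I f$)
$q{\left(l \right)} = \frac{3}{l}$
$q{\left(-2 \right)} p{\left(-2,-1 \right)} 12 = \frac{3}{-2} \cdot 2 \left(-1\right) \left(-2\right) 12 = 3 \left(- \frac{1}{2}\right) 4 \cdot 12 = \left(- \frac{3}{2}\right) 4 \cdot 12 = \left(-6\right) 12 = -72$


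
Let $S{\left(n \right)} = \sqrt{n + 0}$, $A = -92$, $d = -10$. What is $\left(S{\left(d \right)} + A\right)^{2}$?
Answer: $\left(92 - i \sqrt{10}\right)^{2} \approx 8454.0 - 581.86 i$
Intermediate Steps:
$S{\left(n \right)} = \sqrt{n}$
$\left(S{\left(d \right)} + A\right)^{2} = \left(\sqrt{-10} - 92\right)^{2} = \left(i \sqrt{10} - 92\right)^{2} = \left(-92 + i \sqrt{10}\right)^{2}$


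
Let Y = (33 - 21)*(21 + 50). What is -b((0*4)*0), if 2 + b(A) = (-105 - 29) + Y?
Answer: -716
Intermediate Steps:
Y = 852 (Y = 12*71 = 852)
b(A) = 716 (b(A) = -2 + ((-105 - 29) + 852) = -2 + (-134 + 852) = -2 + 718 = 716)
-b((0*4)*0) = -1*716 = -716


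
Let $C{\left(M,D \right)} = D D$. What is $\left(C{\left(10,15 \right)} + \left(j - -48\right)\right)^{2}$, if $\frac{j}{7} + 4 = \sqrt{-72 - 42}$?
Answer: $54439 + 3430 i \sqrt{114} \approx 54439.0 + 36622.0 i$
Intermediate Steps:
$C{\left(M,D \right)} = D^{2}$
$j = -28 + 7 i \sqrt{114}$ ($j = -28 + 7 \sqrt{-72 - 42} = -28 + 7 \sqrt{-114} = -28 + 7 i \sqrt{114} \approx -28.0 + 74.74 i$)
$\left(C{\left(10,15 \right)} + \left(j - -48\right)\right)^{2} = \left(15^{2} - \left(-20 - 7 i \sqrt{114}\right)\right)^{2} = \left(225 + \left(\left(-28 + 7 i \sqrt{114}\right) + 48\right)\right)^{2} = \left(225 + \left(20 + 7 i \sqrt{114}\right)\right)^{2} = \left(245 + 7 i \sqrt{114}\right)^{2}$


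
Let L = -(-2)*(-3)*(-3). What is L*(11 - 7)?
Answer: 72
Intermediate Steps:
L = 18 (L = -2*3*(-3) = -6*(-3) = 18)
L*(11 - 7) = 18*(11 - 7) = 18*4 = 72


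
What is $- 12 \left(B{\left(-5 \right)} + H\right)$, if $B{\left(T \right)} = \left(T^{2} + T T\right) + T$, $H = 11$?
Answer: $-672$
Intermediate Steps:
$B{\left(T \right)} = T + 2 T^{2}$ ($B{\left(T \right)} = \left(T^{2} + T^{2}\right) + T = 2 T^{2} + T = T + 2 T^{2}$)
$- 12 \left(B{\left(-5 \right)} + H\right) = - 12 \left(- 5 \left(1 + 2 \left(-5\right)\right) + 11\right) = - 12 \left(- 5 \left(1 - 10\right) + 11\right) = - 12 \left(\left(-5\right) \left(-9\right) + 11\right) = - 12 \left(45 + 11\right) = \left(-12\right) 56 = -672$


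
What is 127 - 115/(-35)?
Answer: 912/7 ≈ 130.29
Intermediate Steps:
127 - 115/(-35) = 127 - 1/35*(-115) = 127 + 23/7 = 912/7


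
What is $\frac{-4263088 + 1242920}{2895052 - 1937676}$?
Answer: $- \frac{377521}{119672} \approx -3.1546$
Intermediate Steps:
$\frac{-4263088 + 1242920}{2895052 - 1937676} = - \frac{3020168}{957376} = \left(-3020168\right) \frac{1}{957376} = - \frac{377521}{119672}$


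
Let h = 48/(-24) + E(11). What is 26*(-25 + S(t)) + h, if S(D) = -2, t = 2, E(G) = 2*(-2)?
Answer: -708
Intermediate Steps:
E(G) = -4
h = -6 (h = 48/(-24) - 4 = 48*(-1/24) - 4 = -2 - 4 = -6)
26*(-25 + S(t)) + h = 26*(-25 - 2) - 6 = 26*(-27) - 6 = -702 - 6 = -708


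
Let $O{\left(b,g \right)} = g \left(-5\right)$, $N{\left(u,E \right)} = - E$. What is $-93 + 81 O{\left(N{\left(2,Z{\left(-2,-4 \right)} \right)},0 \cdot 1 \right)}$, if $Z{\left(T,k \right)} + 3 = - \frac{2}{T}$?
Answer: $-93$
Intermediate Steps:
$Z{\left(T,k \right)} = -3 - \frac{2}{T}$
$O{\left(b,g \right)} = - 5 g$
$-93 + 81 O{\left(N{\left(2,Z{\left(-2,-4 \right)} \right)},0 \cdot 1 \right)} = -93 + 81 \left(- 5 \cdot 0 \cdot 1\right) = -93 + 81 \left(\left(-5\right) 0\right) = -93 + 81 \cdot 0 = -93 + 0 = -93$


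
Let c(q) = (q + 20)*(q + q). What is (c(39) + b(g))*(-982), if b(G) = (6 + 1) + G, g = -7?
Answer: -4519164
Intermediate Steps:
c(q) = 2*q*(20 + q) (c(q) = (20 + q)*(2*q) = 2*q*(20 + q))
b(G) = 7 + G
(c(39) + b(g))*(-982) = (2*39*(20 + 39) + (7 - 7))*(-982) = (2*39*59 + 0)*(-982) = (4602 + 0)*(-982) = 4602*(-982) = -4519164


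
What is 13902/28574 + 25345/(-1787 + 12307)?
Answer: 12435101/4294264 ≈ 2.8957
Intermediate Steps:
13902/28574 + 25345/(-1787 + 12307) = 13902*(1/28574) + 25345/10520 = 993/2041 + 25345*(1/10520) = 993/2041 + 5069/2104 = 12435101/4294264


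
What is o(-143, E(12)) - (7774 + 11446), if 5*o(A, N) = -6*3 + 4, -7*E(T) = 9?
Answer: -96114/5 ≈ -19223.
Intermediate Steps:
E(T) = -9/7 (E(T) = -⅐*9 = -9/7)
o(A, N) = -14/5 (o(A, N) = (-6*3 + 4)/5 = (-18 + 4)/5 = (⅕)*(-14) = -14/5)
o(-143, E(12)) - (7774 + 11446) = -14/5 - (7774 + 11446) = -14/5 - 1*19220 = -14/5 - 19220 = -96114/5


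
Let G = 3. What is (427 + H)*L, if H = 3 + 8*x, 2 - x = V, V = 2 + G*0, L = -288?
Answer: -123840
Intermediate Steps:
V = 2 (V = 2 + 3*0 = 2 + 0 = 2)
x = 0 (x = 2 - 1*2 = 2 - 2 = 0)
H = 3 (H = 3 + 8*0 = 3 + 0 = 3)
(427 + H)*L = (427 + 3)*(-288) = 430*(-288) = -123840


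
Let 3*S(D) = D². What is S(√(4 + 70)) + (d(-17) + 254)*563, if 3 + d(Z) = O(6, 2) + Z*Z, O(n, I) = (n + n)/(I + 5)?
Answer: 6405206/21 ≈ 3.0501e+5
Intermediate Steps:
O(n, I) = 2*n/(5 + I) (O(n, I) = (2*n)/(5 + I) = 2*n/(5 + I))
d(Z) = -9/7 + Z² (d(Z) = -3 + (2*6/(5 + 2) + Z*Z) = -3 + (2*6/7 + Z²) = -3 + (2*6*(⅐) + Z²) = -3 + (12/7 + Z²) = -9/7 + Z²)
S(D) = D²/3
S(√(4 + 70)) + (d(-17) + 254)*563 = (√(4 + 70))²/3 + ((-9/7 + (-17)²) + 254)*563 = (√74)²/3 + ((-9/7 + 289) + 254)*563 = (⅓)*74 + (2014/7 + 254)*563 = 74/3 + (3792/7)*563 = 74/3 + 2134896/7 = 6405206/21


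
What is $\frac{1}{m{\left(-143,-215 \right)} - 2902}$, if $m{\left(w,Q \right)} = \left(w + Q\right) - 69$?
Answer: $- \frac{1}{3329} \approx -0.00030039$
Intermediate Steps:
$m{\left(w,Q \right)} = -69 + Q + w$ ($m{\left(w,Q \right)} = \left(Q + w\right) - 69 = -69 + Q + w$)
$\frac{1}{m{\left(-143,-215 \right)} - 2902} = \frac{1}{\left(-69 - 215 - 143\right) - 2902} = \frac{1}{-427 - 2902} = \frac{1}{-3329} = - \frac{1}{3329}$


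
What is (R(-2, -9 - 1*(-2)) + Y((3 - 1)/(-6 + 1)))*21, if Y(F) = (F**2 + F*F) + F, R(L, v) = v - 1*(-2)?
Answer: -2667/25 ≈ -106.68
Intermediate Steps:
R(L, v) = 2 + v (R(L, v) = v + 2 = 2 + v)
Y(F) = F + 2*F**2 (Y(F) = (F**2 + F**2) + F = 2*F**2 + F = F + 2*F**2)
(R(-2, -9 - 1*(-2)) + Y((3 - 1)/(-6 + 1)))*21 = ((2 + (-9 - 1*(-2))) + ((3 - 1)/(-6 + 1))*(1 + 2*((3 - 1)/(-6 + 1))))*21 = ((2 + (-9 + 2)) + (2/(-5))*(1 + 2*(2/(-5))))*21 = ((2 - 7) + (2*(-1/5))*(1 + 2*(2*(-1/5))))*21 = (-5 - 2*(1 + 2*(-2/5))/5)*21 = (-5 - 2*(1 - 4/5)/5)*21 = (-5 - 2/5*1/5)*21 = (-5 - 2/25)*21 = -127/25*21 = -2667/25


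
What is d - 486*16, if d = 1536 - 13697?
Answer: -19937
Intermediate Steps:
d = -12161
d - 486*16 = -12161 - 486*16 = -12161 - 7776 = -19937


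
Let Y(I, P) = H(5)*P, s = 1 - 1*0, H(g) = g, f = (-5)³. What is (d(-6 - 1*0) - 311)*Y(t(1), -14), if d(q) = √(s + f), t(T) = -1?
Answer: 21770 - 140*I*√31 ≈ 21770.0 - 779.49*I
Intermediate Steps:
f = -125
s = 1 (s = 1 + 0 = 1)
Y(I, P) = 5*P
d(q) = 2*I*√31 (d(q) = √(1 - 125) = √(-124) = 2*I*√31)
(d(-6 - 1*0) - 311)*Y(t(1), -14) = (2*I*√31 - 311)*(5*(-14)) = (-311 + 2*I*√31)*(-70) = 21770 - 140*I*√31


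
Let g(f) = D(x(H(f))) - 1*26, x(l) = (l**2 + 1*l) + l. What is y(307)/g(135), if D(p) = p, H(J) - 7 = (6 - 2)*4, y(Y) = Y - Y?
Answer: 0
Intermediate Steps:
y(Y) = 0
H(J) = 23 (H(J) = 7 + (6 - 2)*4 = 7 + 4*4 = 7 + 16 = 23)
x(l) = l**2 + 2*l (x(l) = (l**2 + l) + l = (l + l**2) + l = l**2 + 2*l)
g(f) = 549 (g(f) = 23*(2 + 23) - 1*26 = 23*25 - 26 = 575 - 26 = 549)
y(307)/g(135) = 0/549 = 0*(1/549) = 0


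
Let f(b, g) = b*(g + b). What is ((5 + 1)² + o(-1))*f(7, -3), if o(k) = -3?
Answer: 924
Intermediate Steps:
f(b, g) = b*(b + g)
((5 + 1)² + o(-1))*f(7, -3) = ((5 + 1)² - 3)*(7*(7 - 3)) = (6² - 3)*(7*4) = (36 - 3)*28 = 33*28 = 924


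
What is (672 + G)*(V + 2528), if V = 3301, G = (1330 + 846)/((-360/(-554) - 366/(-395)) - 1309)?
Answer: 32879911511712/8414809 ≈ 3.9074e+6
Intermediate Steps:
G = -14005120/8414809 (G = 2176/((-360*(-1/554) - 366*(-1/395)) - 1309) = 2176/((180/277 + 366/395) - 1309) = 2176/(172482/109415 - 1309) = 2176/(-143051753/109415) = 2176*(-109415/143051753) = -14005120/8414809 ≈ -1.6643)
(672 + G)*(V + 2528) = (672 - 14005120/8414809)*(3301 + 2528) = (5640746528/8414809)*5829 = 32879911511712/8414809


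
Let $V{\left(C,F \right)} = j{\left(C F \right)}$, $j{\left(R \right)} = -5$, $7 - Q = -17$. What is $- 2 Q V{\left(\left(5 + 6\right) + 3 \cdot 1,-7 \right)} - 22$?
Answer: $218$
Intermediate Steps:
$Q = 24$ ($Q = 7 - -17 = 7 + 17 = 24$)
$V{\left(C,F \right)} = -5$
$- 2 Q V{\left(\left(5 + 6\right) + 3 \cdot 1,-7 \right)} - 22 = \left(-2\right) 24 \left(-5\right) - 22 = \left(-48\right) \left(-5\right) - 22 = 240 - 22 = 218$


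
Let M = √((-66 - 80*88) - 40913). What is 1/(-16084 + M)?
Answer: -16084/258743075 - I*√48019/258743075 ≈ -6.2162e-5 - 8.4691e-7*I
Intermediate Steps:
M = I*√48019 (M = √((-66 - 7040) - 40913) = √(-7106 - 40913) = √(-48019) = I*√48019 ≈ 219.13*I)
1/(-16084 + M) = 1/(-16084 + I*√48019)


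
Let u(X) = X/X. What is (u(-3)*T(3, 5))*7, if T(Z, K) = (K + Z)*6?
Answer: 336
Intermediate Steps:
u(X) = 1
T(Z, K) = 6*K + 6*Z
(u(-3)*T(3, 5))*7 = (1*(6*5 + 6*3))*7 = (1*(30 + 18))*7 = (1*48)*7 = 48*7 = 336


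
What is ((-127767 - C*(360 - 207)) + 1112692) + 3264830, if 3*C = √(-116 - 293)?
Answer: 4249755 - 51*I*√409 ≈ 4.2498e+6 - 1031.4*I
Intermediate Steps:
C = I*√409/3 (C = √(-116 - 293)/3 = √(-409)/3 = (I*√409)/3 = I*√409/3 ≈ 6.7412*I)
((-127767 - C*(360 - 207)) + 1112692) + 3264830 = ((-127767 - I*√409/3*(360 - 207)) + 1112692) + 3264830 = ((-127767 - I*√409/3*153) + 1112692) + 3264830 = ((-127767 - 51*I*√409) + 1112692) + 3264830 = (984925 - 51*I*√409) + 3264830 = 4249755 - 51*I*√409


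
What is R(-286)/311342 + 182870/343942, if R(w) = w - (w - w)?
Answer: 14209186032/26770897541 ≈ 0.53077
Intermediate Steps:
R(w) = w (R(w) = w - 1*0 = w + 0 = w)
R(-286)/311342 + 182870/343942 = -286/311342 + 182870/343942 = -286*1/311342 + 182870*(1/343942) = -143/155671 + 91435/171971 = 14209186032/26770897541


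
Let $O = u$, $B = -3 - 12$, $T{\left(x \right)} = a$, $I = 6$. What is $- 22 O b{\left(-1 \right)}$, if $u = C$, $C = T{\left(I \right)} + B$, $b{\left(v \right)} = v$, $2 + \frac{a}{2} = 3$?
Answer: $-286$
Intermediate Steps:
$a = 2$ ($a = -4 + 2 \cdot 3 = -4 + 6 = 2$)
$T{\left(x \right)} = 2$
$B = -15$ ($B = -3 - 12 = -15$)
$C = -13$ ($C = 2 - 15 = -13$)
$u = -13$
$O = -13$
$- 22 O b{\left(-1 \right)} = \left(-22\right) \left(-13\right) \left(-1\right) = 286 \left(-1\right) = -286$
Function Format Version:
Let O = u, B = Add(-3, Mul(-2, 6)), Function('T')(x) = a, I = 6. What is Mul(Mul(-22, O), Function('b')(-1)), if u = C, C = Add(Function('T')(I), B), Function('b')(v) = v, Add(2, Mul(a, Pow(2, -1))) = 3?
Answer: -286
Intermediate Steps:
a = 2 (a = Add(-4, Mul(2, 3)) = Add(-4, 6) = 2)
Function('T')(x) = 2
B = -15 (B = Add(-3, -12) = -15)
C = -13 (C = Add(2, -15) = -13)
u = -13
O = -13
Mul(Mul(-22, O), Function('b')(-1)) = Mul(Mul(-22, -13), -1) = Mul(286, -1) = -286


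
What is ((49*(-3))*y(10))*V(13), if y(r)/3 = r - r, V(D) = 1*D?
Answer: 0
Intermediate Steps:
V(D) = D
y(r) = 0 (y(r) = 3*(r - r) = 3*0 = 0)
((49*(-3))*y(10))*V(13) = ((49*(-3))*0)*13 = -147*0*13 = 0*13 = 0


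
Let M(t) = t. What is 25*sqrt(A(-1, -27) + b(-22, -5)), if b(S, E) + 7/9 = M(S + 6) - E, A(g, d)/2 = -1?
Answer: 50*I*sqrt(31)/3 ≈ 92.796*I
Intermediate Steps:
A(g, d) = -2 (A(g, d) = 2*(-1) = -2)
b(S, E) = 47/9 + S - E (b(S, E) = -7/9 + ((S + 6) - E) = -7/9 + ((6 + S) - E) = -7/9 + (6 + S - E) = 47/9 + S - E)
25*sqrt(A(-1, -27) + b(-22, -5)) = 25*sqrt(-2 + (47/9 - 22 - 1*(-5))) = 25*sqrt(-2 + (47/9 - 22 + 5)) = 25*sqrt(-2 - 106/9) = 25*sqrt(-124/9) = 25*(2*I*sqrt(31)/3) = 50*I*sqrt(31)/3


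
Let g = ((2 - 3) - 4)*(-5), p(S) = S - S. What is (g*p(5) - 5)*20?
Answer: -100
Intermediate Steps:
p(S) = 0
g = 25 (g = (-1 - 4)*(-5) = -5*(-5) = 25)
(g*p(5) - 5)*20 = (25*0 - 5)*20 = (0 - 5)*20 = -5*20 = -100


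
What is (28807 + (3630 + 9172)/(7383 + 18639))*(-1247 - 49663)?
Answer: -6360598297660/4337 ≈ -1.4666e+9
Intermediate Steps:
(28807 + (3630 + 9172)/(7383 + 18639))*(-1247 - 49663) = (28807 + 12802/26022)*(-50910) = (28807 + 12802*(1/26022))*(-50910) = (28807 + 6401/13011)*(-50910) = (374814278/13011)*(-50910) = -6360598297660/4337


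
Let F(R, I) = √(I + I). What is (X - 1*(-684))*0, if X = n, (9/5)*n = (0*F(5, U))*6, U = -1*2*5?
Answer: 0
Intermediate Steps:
U = -10 (U = -2*5 = -10)
F(R, I) = √2*√I (F(R, I) = √(2*I) = √2*√I)
n = 0 (n = 5*((0*(√2*√(-10)))*6)/9 = 5*((0*(√2*(I*√10)))*6)/9 = 5*((0*(2*I*√5))*6)/9 = 5*(0*6)/9 = (5/9)*0 = 0)
X = 0
(X - 1*(-684))*0 = (0 - 1*(-684))*0 = (0 + 684)*0 = 684*0 = 0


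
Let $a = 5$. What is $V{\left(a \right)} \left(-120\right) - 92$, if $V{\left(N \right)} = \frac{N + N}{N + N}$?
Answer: $-212$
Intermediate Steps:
$V{\left(N \right)} = 1$ ($V{\left(N \right)} = \frac{2 N}{2 N} = 2 N \frac{1}{2 N} = 1$)
$V{\left(a \right)} \left(-120\right) - 92 = 1 \left(-120\right) - 92 = -120 - 92 = -212$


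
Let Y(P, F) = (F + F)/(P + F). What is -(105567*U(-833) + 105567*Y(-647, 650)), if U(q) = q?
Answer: 42191611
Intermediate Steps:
Y(P, F) = 2*F/(F + P) (Y(P, F) = (2*F)/(F + P) = 2*F/(F + P))
-(105567*U(-833) + 105567*Y(-647, 650)) = -(-87937311 + 137237100/(650 - 647)) = -105567/(1/(-833 + 2*650/3)) = -105567/(1/(-833 + 2*650*(1/3))) = -105567/(1/(-833 + 1300/3)) = -105567/(1/(-1199/3)) = -105567/(-3/1199) = -105567*(-1199/3) = 42191611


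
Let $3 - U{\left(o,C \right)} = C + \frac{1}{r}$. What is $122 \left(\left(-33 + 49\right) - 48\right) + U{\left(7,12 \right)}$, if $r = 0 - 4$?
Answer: $- \frac{15651}{4} \approx -3912.8$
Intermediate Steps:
$r = -4$ ($r = 0 - 4 = -4$)
$U{\left(o,C \right)} = \frac{13}{4} - C$ ($U{\left(o,C \right)} = 3 - \left(C + \frac{1}{-4}\right) = 3 - \left(C - \frac{1}{4}\right) = 3 - \left(- \frac{1}{4} + C\right) = \frac{13}{4} - C$)
$122 \left(\left(-33 + 49\right) - 48\right) + U{\left(7,12 \right)} = 122 \left(\left(-33 + 49\right) - 48\right) + \left(\frac{13}{4} - 12\right) = 122 \left(16 - 48\right) + \left(\frac{13}{4} - 12\right) = 122 \left(-32\right) - \frac{35}{4} = -3904 - \frac{35}{4} = - \frac{15651}{4}$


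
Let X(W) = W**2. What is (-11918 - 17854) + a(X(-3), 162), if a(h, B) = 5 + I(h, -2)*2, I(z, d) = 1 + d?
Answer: -29769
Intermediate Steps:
a(h, B) = 3 (a(h, B) = 5 + (1 - 2)*2 = 5 - 1*2 = 5 - 2 = 3)
(-11918 - 17854) + a(X(-3), 162) = (-11918 - 17854) + 3 = -29772 + 3 = -29769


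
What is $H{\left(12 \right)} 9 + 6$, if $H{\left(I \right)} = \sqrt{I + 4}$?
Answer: $42$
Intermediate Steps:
$H{\left(I \right)} = \sqrt{4 + I}$
$H{\left(12 \right)} 9 + 6 = \sqrt{4 + 12} \cdot 9 + 6 = \sqrt{16} \cdot 9 + 6 = 4 \cdot 9 + 6 = 36 + 6 = 42$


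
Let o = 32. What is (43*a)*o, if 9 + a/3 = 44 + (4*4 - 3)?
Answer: 198144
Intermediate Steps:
a = 144 (a = -27 + 3*(44 + (4*4 - 3)) = -27 + 3*(44 + (16 - 3)) = -27 + 3*(44 + 13) = -27 + 3*57 = -27 + 171 = 144)
(43*a)*o = (43*144)*32 = 6192*32 = 198144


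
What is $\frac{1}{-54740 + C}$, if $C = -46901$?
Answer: $- \frac{1}{101641} \approx -9.8385 \cdot 10^{-6}$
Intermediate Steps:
$\frac{1}{-54740 + C} = \frac{1}{-54740 - 46901} = \frac{1}{-101641} = - \frac{1}{101641}$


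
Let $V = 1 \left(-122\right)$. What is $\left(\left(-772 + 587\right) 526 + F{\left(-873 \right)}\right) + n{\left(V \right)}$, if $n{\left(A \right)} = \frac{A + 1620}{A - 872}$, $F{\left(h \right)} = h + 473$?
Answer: $- \frac{6937517}{71} \approx -97712.0$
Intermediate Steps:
$V = -122$
$F{\left(h \right)} = 473 + h$
$n{\left(A \right)} = \frac{1620 + A}{-872 + A}$
$\left(\left(-772 + 587\right) 526 + F{\left(-873 \right)}\right) + n{\left(V \right)} = \left(\left(-772 + 587\right) 526 + \left(473 - 873\right)\right) + \frac{1620 - 122}{-872 - 122} = \left(\left(-185\right) 526 - 400\right) + \frac{1}{-994} \cdot 1498 = \left(-97310 - 400\right) - \frac{107}{71} = -97710 - \frac{107}{71} = - \frac{6937517}{71}$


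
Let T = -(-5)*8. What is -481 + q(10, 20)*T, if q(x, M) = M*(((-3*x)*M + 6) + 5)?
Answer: -471681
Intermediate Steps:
q(x, M) = M*(11 - 3*M*x) (q(x, M) = M*((-3*M*x + 6) + 5) = M*((6 - 3*M*x) + 5) = M*(11 - 3*M*x))
T = 40 (T = -1*(-40) = 40)
-481 + q(10, 20)*T = -481 + (20*(11 - 3*20*10))*40 = -481 + (20*(11 - 600))*40 = -481 + (20*(-589))*40 = -481 - 11780*40 = -481 - 471200 = -471681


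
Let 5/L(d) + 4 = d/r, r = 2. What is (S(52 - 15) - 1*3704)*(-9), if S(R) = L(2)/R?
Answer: 1233447/37 ≈ 33336.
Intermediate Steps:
L(d) = 5/(-4 + d/2)
S(R) = -5/(3*R) (S(R) = (10/(-8 + 2))/R = (10/(-6))/R = (10*(-⅙))/R = -5/(3*R))
(S(52 - 15) - 1*3704)*(-9) = (-5/(3*(52 - 15)) - 1*3704)*(-9) = (-5/3/37 - 3704)*(-9) = (-5/3*1/37 - 3704)*(-9) = (-5/111 - 3704)*(-9) = -411149/111*(-9) = 1233447/37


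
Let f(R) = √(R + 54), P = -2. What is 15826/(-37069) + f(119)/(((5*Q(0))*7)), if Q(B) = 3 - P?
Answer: -15826/37069 + √173/175 ≈ -0.35177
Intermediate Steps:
Q(B) = 5 (Q(B) = 3 - 1*(-2) = 3 + 2 = 5)
f(R) = √(54 + R)
15826/(-37069) + f(119)/(((5*Q(0))*7)) = 15826/(-37069) + √(54 + 119)/(((5*5)*7)) = 15826*(-1/37069) + √173/((25*7)) = -15826/37069 + √173/175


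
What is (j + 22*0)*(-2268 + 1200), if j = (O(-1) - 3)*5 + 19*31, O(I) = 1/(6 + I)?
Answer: -614100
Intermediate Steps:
j = 575 (j = (1/(6 - 1) - 3)*5 + 19*31 = (1/5 - 3)*5 + 589 = (⅕ - 3)*5 + 589 = -14/5*5 + 589 = -14 + 589 = 575)
(j + 22*0)*(-2268 + 1200) = (575 + 22*0)*(-2268 + 1200) = (575 + 0)*(-1068) = 575*(-1068) = -614100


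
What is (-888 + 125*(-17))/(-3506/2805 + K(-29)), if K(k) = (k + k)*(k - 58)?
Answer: -8451465/14150524 ≈ -0.59725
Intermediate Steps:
K(k) = 2*k*(-58 + k) (K(k) = (2*k)*(-58 + k) = 2*k*(-58 + k))
(-888 + 125*(-17))/(-3506/2805 + K(-29)) = (-888 + 125*(-17))/(-3506/2805 + 2*(-29)*(-58 - 29)) = (-888 - 2125)/(-3506*1/2805 + 2*(-29)*(-87)) = -3013/(-3506/2805 + 5046) = -3013/14150524/2805 = -3013*2805/14150524 = -8451465/14150524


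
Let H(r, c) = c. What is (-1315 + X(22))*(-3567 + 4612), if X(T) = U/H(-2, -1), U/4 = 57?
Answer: -1612435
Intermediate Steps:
U = 228 (U = 4*57 = 228)
X(T) = -228 (X(T) = 228/(-1) = 228*(-1) = -228)
(-1315 + X(22))*(-3567 + 4612) = (-1315 - 228)*(-3567 + 4612) = -1543*1045 = -1612435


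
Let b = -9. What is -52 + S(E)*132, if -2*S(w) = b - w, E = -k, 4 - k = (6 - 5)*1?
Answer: 344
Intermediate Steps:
k = 3 (k = 4 - (6 - 5) = 4 - 1 = 3)
E = -3 (E = -1*3 = -3)
S(w) = 9/2 + w/2 (S(w) = -(-9 - w)/2 = 9/2 + w/2)
-52 + S(E)*132 = -52 + (9/2 + (½)*(-3))*132 = -52 + (9/2 - 3/2)*132 = -52 + 3*132 = -52 + 396 = 344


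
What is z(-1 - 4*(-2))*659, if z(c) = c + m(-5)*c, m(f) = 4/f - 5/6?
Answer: -87647/30 ≈ -2921.6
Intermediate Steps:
m(f) = -5/6 + 4/f (m(f) = 4/f - 5*1/6 = 4/f - 5/6 = -5/6 + 4/f)
z(c) = -19*c/30 (z(c) = c + (-5/6 + 4/(-5))*c = c + (-5/6 + 4*(-1/5))*c = c + (-5/6 - 4/5)*c = c - 49*c/30 = -19*c/30)
z(-1 - 4*(-2))*659 = -19*(-1 - 4*(-2))/30*659 = -19*(-1 + 8)/30*659 = -19/30*7*659 = -133/30*659 = -87647/30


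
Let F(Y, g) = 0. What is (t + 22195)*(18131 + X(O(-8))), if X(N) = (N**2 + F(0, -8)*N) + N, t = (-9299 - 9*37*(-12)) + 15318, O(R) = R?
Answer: 585803270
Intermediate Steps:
t = 10015 (t = (-9299 - 333*(-12)) + 15318 = (-9299 + 3996) + 15318 = -5303 + 15318 = 10015)
X(N) = N + N**2 (X(N) = (N**2 + 0*N) + N = (N**2 + 0) + N = N**2 + N = N + N**2)
(t + 22195)*(18131 + X(O(-8))) = (10015 + 22195)*(18131 - 8*(1 - 8)) = 32210*(18131 - 8*(-7)) = 32210*(18131 + 56) = 32210*18187 = 585803270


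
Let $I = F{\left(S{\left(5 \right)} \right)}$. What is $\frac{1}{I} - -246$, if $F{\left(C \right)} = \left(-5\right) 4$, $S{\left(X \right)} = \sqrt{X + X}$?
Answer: $\frac{4919}{20} \approx 245.95$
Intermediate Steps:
$S{\left(X \right)} = \sqrt{2} \sqrt{X}$ ($S{\left(X \right)} = \sqrt{2 X} = \sqrt{2} \sqrt{X}$)
$F{\left(C \right)} = -20$
$I = -20$
$\frac{1}{I} - -246 = \frac{1}{-20} - -246 = - \frac{1}{20} + 246 = \frac{4919}{20}$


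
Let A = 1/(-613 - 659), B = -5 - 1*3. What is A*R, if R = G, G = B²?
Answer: -8/159 ≈ -0.050314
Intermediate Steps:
B = -8 (B = -5 - 3 = -8)
A = -1/1272 (A = 1/(-1272) = -1/1272 ≈ -0.00078616)
G = 64 (G = (-8)² = 64)
R = 64
A*R = -1/1272*64 = -8/159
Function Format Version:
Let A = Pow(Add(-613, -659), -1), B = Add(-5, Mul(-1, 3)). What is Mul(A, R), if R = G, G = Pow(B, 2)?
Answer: Rational(-8, 159) ≈ -0.050314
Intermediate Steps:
B = -8 (B = Add(-5, -3) = -8)
A = Rational(-1, 1272) (A = Pow(-1272, -1) = Rational(-1, 1272) ≈ -0.00078616)
G = 64 (G = Pow(-8, 2) = 64)
R = 64
Mul(A, R) = Mul(Rational(-1, 1272), 64) = Rational(-8, 159)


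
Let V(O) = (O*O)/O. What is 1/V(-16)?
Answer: -1/16 ≈ -0.062500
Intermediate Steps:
V(O) = O (V(O) = O²/O = O)
1/V(-16) = 1/(-16) = -1/16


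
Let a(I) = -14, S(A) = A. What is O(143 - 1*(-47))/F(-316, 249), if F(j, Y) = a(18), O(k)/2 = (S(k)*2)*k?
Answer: -72200/7 ≈ -10314.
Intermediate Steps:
O(k) = 4*k² (O(k) = 2*((k*2)*k) = 2*((2*k)*k) = 2*(2*k²) = 4*k²)
F(j, Y) = -14
O(143 - 1*(-47))/F(-316, 249) = (4*(143 - 1*(-47))²)/(-14) = (4*(143 + 47)²)*(-1/14) = (4*190²)*(-1/14) = (4*36100)*(-1/14) = 144400*(-1/14) = -72200/7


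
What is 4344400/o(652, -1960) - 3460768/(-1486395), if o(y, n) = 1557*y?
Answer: 276965042332/41914852605 ≈ 6.6078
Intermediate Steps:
4344400/o(652, -1960) - 3460768/(-1486395) = 4344400/((1557*652)) - 3460768/(-1486395) = 4344400/1015164 - 3460768*(-1/1486395) = 4344400*(1/1015164) + 3460768/1486395 = 1086100/253791 + 3460768/1486395 = 276965042332/41914852605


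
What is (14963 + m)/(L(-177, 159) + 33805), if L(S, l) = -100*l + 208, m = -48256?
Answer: -33293/18113 ≈ -1.8381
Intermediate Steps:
L(S, l) = 208 - 100*l
(14963 + m)/(L(-177, 159) + 33805) = (14963 - 48256)/((208 - 100*159) + 33805) = -33293/((208 - 15900) + 33805) = -33293/(-15692 + 33805) = -33293/18113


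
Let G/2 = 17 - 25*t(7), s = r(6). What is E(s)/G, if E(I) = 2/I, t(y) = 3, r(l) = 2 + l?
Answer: -1/464 ≈ -0.0021552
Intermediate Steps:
s = 8 (s = 2 + 6 = 8)
G = -116 (G = 2*(17 - 25*3) = 2*(17 - 75) = 2*(-58) = -116)
E(s)/G = (2/8)/(-116) = (2*(⅛))*(-1/116) = (¼)*(-1/116) = -1/464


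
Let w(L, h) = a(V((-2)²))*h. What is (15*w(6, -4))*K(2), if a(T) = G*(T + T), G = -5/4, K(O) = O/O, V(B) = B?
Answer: 600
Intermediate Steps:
K(O) = 1
G = -5/4 (G = -5*¼ = -5/4 ≈ -1.2500)
a(T) = -5*T/2 (a(T) = -5*(T + T)/4 = -5*T/2)
w(L, h) = -10*h (w(L, h) = (-5/2*(-2)²)*h = (-5/2*4)*h = -10*h)
(15*w(6, -4))*K(2) = (15*(-10*(-4)))*1 = (15*40)*1 = 600*1 = 600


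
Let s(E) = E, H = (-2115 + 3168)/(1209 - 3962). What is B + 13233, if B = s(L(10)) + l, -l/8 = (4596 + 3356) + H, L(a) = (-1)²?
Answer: -138693222/2753 ≈ -50379.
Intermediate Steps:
H = -1053/2753 (H = 1053/(-2753) = 1053*(-1/2753) = -1053/2753 ≈ -0.38249)
L(a) = 1
l = -175126424/2753 (l = -8*((4596 + 3356) - 1053/2753) = -8*(7952 - 1053/2753) = -8*21890803/2753 = -175126424/2753 ≈ -63613.)
B = -175123671/2753 (B = 1 - 175126424/2753 = -175123671/2753 ≈ -63612.)
B + 13233 = -175123671/2753 + 13233 = -138693222/2753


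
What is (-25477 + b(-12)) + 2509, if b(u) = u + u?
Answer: -22992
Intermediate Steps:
b(u) = 2*u
(-25477 + b(-12)) + 2509 = (-25477 + 2*(-12)) + 2509 = (-25477 - 24) + 2509 = -25501 + 2509 = -22992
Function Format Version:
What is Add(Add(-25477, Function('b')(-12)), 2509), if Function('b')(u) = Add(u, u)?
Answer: -22992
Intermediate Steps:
Function('b')(u) = Mul(2, u)
Add(Add(-25477, Function('b')(-12)), 2509) = Add(Add(-25477, Mul(2, -12)), 2509) = Add(Add(-25477, -24), 2509) = Add(-25501, 2509) = -22992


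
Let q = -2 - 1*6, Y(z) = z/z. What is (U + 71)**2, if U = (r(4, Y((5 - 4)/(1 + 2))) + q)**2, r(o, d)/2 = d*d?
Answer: 11449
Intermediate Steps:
Y(z) = 1
q = -8 (q = -2 - 6 = -8)
r(o, d) = 2*d**2 (r(o, d) = 2*(d*d) = 2*d**2)
U = 36 (U = (2*1**2 - 8)**2 = (2*1 - 8)**2 = (2 - 8)**2 = (-6)**2 = 36)
(U + 71)**2 = (36 + 71)**2 = 107**2 = 11449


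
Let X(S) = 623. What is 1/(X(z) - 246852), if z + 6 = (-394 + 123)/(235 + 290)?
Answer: -1/246229 ≈ -4.0613e-6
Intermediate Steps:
z = -3421/525 (z = -6 + (-394 + 123)/(235 + 290) = -6 - 271/525 = -3421/525 ≈ -6.5162)
1/(X(z) - 246852) = 1/(623 - 246852) = 1/(-246229) = -1/246229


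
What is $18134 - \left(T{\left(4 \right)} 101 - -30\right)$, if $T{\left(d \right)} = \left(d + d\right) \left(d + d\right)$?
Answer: $11640$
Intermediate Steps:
$T{\left(d \right)} = 4 d^{2}$ ($T{\left(d \right)} = 2 d 2 d = 4 d^{2}$)
$18134 - \left(T{\left(4 \right)} 101 - -30\right) = 18134 - \left(4 \cdot 4^{2} \cdot 101 - -30\right) = 18134 - \left(4 \cdot 16 \cdot 101 + \left(10 + 20\right)\right) = 18134 - \left(64 \cdot 101 + 30\right) = 18134 - \left(6464 + 30\right) = 18134 - 6494 = 11640$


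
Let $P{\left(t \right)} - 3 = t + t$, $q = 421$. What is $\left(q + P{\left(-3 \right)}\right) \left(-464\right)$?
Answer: $-193952$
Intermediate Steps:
$P{\left(t \right)} = 3 + 2 t$ ($P{\left(t \right)} = 3 + \left(t + t\right) = 3 + 2 t$)
$\left(q + P{\left(-3 \right)}\right) \left(-464\right) = \left(421 + \left(3 + 2 \left(-3\right)\right)\right) \left(-464\right) = \left(421 + \left(3 - 6\right)\right) \left(-464\right) = \left(421 - 3\right) \left(-464\right) = 418 \left(-464\right) = -193952$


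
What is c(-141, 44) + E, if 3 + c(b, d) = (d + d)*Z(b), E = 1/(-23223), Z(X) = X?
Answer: -288220654/23223 ≈ -12411.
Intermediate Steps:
E = -1/23223 ≈ -4.3061e-5
c(b, d) = -3 + 2*b*d (c(b, d) = -3 + (d + d)*b = -3 + (2*d)*b = -3 + 2*b*d)
c(-141, 44) + E = (-3 + 2*(-141)*44) - 1/23223 = (-3 - 12408) - 1/23223 = -12411 - 1/23223 = -288220654/23223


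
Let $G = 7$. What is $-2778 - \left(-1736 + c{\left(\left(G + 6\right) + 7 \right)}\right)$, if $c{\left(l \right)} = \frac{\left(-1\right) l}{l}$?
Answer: $-1041$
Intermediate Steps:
$c{\left(l \right)} = -1$
$-2778 - \left(-1736 + c{\left(\left(G + 6\right) + 7 \right)}\right) = -2778 + \left(1736 - -1\right) = -2778 + \left(1736 + 1\right) = -2778 + 1737 = -1041$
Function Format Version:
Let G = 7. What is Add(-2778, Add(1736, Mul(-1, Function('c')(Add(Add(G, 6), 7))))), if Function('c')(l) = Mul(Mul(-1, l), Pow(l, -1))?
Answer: -1041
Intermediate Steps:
Function('c')(l) = -1
Add(-2778, Add(1736, Mul(-1, Function('c')(Add(Add(G, 6), 7))))) = Add(-2778, Add(1736, Mul(-1, -1))) = Add(-2778, Add(1736, 1)) = Add(-2778, 1737) = -1041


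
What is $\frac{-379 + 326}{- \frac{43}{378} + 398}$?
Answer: $- \frac{20034}{150401} \approx -0.1332$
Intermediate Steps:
$\frac{-379 + 326}{- \frac{43}{378} + 398} = - \frac{53}{\left(-43\right) \frac{1}{378} + 398} = - \frac{53}{- \frac{43}{378} + 398} = - \frac{53}{\frac{150401}{378}} = \left(-53\right) \frac{378}{150401} = - \frac{20034}{150401}$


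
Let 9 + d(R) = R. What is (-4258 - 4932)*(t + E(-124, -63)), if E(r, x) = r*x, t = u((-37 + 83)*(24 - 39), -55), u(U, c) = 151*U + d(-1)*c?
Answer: 880659320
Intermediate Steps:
d(R) = -9 + R
u(U, c) = -10*c + 151*U (u(U, c) = 151*U + (-9 - 1)*c = 151*U - 10*c = -10*c + 151*U)
t = -103640 (t = -10*(-55) + 151*((-37 + 83)*(24 - 39)) = 550 + 151*(46*(-15)) = 550 + 151*(-690) = 550 - 104190 = -103640)
(-4258 - 4932)*(t + E(-124, -63)) = (-4258 - 4932)*(-103640 - 124*(-63)) = -9190*(-103640 + 7812) = -9190*(-95828) = 880659320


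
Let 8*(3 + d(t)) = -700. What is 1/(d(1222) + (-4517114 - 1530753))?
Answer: -2/12095915 ≈ -1.6534e-7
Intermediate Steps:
d(t) = -181/2 (d(t) = -3 + (⅛)*(-700) = -3 - 175/2 = -181/2)
1/(d(1222) + (-4517114 - 1530753)) = 1/(-181/2 + (-4517114 - 1530753)) = 1/(-181/2 - 6047867) = 1/(-12095915/2) = -2/12095915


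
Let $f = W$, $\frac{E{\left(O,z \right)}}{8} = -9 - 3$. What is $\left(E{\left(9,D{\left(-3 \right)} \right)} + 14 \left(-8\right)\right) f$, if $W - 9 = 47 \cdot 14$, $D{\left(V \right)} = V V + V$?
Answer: $-138736$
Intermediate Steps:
$D{\left(V \right)} = V + V^{2}$ ($D{\left(V \right)} = V^{2} + V = V + V^{2}$)
$E{\left(O,z \right)} = -96$ ($E{\left(O,z \right)} = 8 \left(-9 - 3\right) = 8 \left(-12\right) = -96$)
$W = 667$ ($W = 9 + 47 \cdot 14 = 9 + 658 = 667$)
$f = 667$
$\left(E{\left(9,D{\left(-3 \right)} \right)} + 14 \left(-8\right)\right) f = \left(-96 + 14 \left(-8\right)\right) 667 = \left(-96 - 112\right) 667 = \left(-208\right) 667 = -138736$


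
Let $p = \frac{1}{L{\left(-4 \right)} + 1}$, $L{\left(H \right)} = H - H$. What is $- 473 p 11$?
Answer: $-5203$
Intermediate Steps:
$L{\left(H \right)} = 0$
$p = 1$ ($p = \frac{1}{0 + 1} = 1^{-1} = 1$)
$- 473 p 11 = - 473 \cdot 1 \cdot 11 = \left(-473\right) 11 = -5203$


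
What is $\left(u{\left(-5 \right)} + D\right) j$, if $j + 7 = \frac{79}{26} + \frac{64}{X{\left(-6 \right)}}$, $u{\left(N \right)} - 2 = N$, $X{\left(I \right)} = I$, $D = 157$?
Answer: $- \frac{87857}{39} \approx -2252.7$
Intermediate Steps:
$u{\left(N \right)} = 2 + N$
$j = - \frac{1141}{78}$ ($j = -7 + \left(\frac{79}{26} + \frac{64}{-6}\right) = -7 + \left(79 \cdot \frac{1}{26} + 64 \left(- \frac{1}{6}\right)\right) = -7 + \left(\frac{79}{26} - \frac{32}{3}\right) = -7 - \frac{595}{78} = - \frac{1141}{78} \approx -14.628$)
$\left(u{\left(-5 \right)} + D\right) j = \left(\left(2 - 5\right) + 157\right) \left(- \frac{1141}{78}\right) = \left(-3 + 157\right) \left(- \frac{1141}{78}\right) = 154 \left(- \frac{1141}{78}\right) = - \frac{87857}{39}$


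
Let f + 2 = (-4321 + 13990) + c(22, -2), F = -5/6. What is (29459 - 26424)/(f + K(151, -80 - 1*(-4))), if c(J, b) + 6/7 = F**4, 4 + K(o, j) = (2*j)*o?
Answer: -27533520/120561209 ≈ -0.22838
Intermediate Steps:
K(o, j) = -4 + 2*j*o (K(o, j) = -4 + (2*j)*o = -4 + 2*j*o)
F = -5/6 (F = -5*1/6 = -5/6 ≈ -0.83333)
c(J, b) = -3401/9072 (c(J, b) = -6/7 + (-5/6)**4 = -6/7 + 625/1296 = -3401/9072)
f = 87695623/9072 (f = -2 + ((-4321 + 13990) - 3401/9072) = -2 + (9669 - 3401/9072) = -2 + 87713767/9072 = 87695623/9072 ≈ 9666.6)
(29459 - 26424)/(f + K(151, -80 - 1*(-4))) = (29459 - 26424)/(87695623/9072 + (-4 + 2*(-80 - 1*(-4))*151)) = 3035/(87695623/9072 + (-4 + 2*(-80 + 4)*151)) = 3035/(87695623/9072 + (-4 + 2*(-76)*151)) = 3035/(87695623/9072 + (-4 - 22952)) = 3035/(87695623/9072 - 22956) = 3035/(-120561209/9072) = 3035*(-9072/120561209) = -27533520/120561209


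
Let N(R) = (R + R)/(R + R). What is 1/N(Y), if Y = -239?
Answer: 1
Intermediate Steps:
N(R) = 1 (N(R) = (2*R)/((2*R)) = (2*R)*(1/(2*R)) = 1)
1/N(Y) = 1/1 = 1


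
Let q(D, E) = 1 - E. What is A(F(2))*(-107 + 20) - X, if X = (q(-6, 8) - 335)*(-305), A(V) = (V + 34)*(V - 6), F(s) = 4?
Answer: -97698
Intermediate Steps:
A(V) = (-6 + V)*(34 + V) (A(V) = (34 + V)*(-6 + V) = (-6 + V)*(34 + V))
X = 104310 (X = ((1 - 1*8) - 335)*(-305) = ((1 - 8) - 335)*(-305) = (-7 - 335)*(-305) = -342*(-305) = 104310)
A(F(2))*(-107 + 20) - X = (-204 + 4² + 28*4)*(-107 + 20) - 1*104310 = (-204 + 16 + 112)*(-87) - 104310 = -76*(-87) - 104310 = 6612 - 104310 = -97698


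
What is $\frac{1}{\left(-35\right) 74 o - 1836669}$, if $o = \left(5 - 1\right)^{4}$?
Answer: $- \frac{1}{2499709} \approx -4.0005 \cdot 10^{-7}$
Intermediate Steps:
$o = 256$ ($o = \left(5 - 1\right)^{4} = 4^{4} = 256$)
$\frac{1}{\left(-35\right) 74 o - 1836669} = \frac{1}{\left(-35\right) 74 \cdot 256 - 1836669} = \frac{1}{\left(-2590\right) 256 - 1836669} = \frac{1}{-663040 - 1836669} = \frac{1}{-2499709} = - \frac{1}{2499709}$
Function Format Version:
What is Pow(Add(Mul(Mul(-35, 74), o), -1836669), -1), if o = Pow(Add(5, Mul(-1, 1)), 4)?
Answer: Rational(-1, 2499709) ≈ -4.0005e-7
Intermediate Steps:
o = 256 (o = Pow(Add(5, -1), 4) = Pow(4, 4) = 256)
Pow(Add(Mul(Mul(-35, 74), o), -1836669), -1) = Pow(Add(Mul(Mul(-35, 74), 256), -1836669), -1) = Pow(Add(Mul(-2590, 256), -1836669), -1) = Pow(Add(-663040, -1836669), -1) = Pow(-2499709, -1) = Rational(-1, 2499709)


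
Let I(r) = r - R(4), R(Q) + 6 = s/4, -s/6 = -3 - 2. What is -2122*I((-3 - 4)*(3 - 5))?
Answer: -26525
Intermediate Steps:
s = 30 (s = -6*(-3 - 2) = -6*(-5) = 30)
R(Q) = 3/2 (R(Q) = -6 + 30/4 = -6 + 30*(1/4) = -6 + 15/2 = 3/2)
I(r) = -3/2 + r (I(r) = r - 1*3/2 = r - 3/2 = -3/2 + r)
-2122*I((-3 - 4)*(3 - 5)) = -2122*(-3/2 + (-3 - 4)*(3 - 5)) = -2122*(-3/2 - 7*(-2)) = -2122*(-3/2 + 14) = -2122*25/2 = -26525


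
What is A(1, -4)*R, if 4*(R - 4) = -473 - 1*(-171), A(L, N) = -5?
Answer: 715/2 ≈ 357.50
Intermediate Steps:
R = -143/2 (R = 4 + (-473 - 1*(-171))/4 = 4 + (-473 + 171)/4 = 4 + (1/4)*(-302) = 4 - 151/2 = -143/2 ≈ -71.500)
A(1, -4)*R = -5*(-143/2) = 715/2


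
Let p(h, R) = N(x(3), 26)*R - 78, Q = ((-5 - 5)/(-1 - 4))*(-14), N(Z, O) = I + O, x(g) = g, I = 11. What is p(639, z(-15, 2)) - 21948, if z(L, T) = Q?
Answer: -23062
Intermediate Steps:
N(Z, O) = 11 + O
Q = -28 (Q = -10/(-5)*(-14) = -10*(-⅕)*(-14) = 2*(-14) = -28)
z(L, T) = -28
p(h, R) = -78 + 37*R (p(h, R) = (11 + 26)*R - 78 = 37*R - 78 = -78 + 37*R)
p(639, z(-15, 2)) - 21948 = (-78 + 37*(-28)) - 21948 = (-78 - 1036) - 21948 = -1114 - 21948 = -23062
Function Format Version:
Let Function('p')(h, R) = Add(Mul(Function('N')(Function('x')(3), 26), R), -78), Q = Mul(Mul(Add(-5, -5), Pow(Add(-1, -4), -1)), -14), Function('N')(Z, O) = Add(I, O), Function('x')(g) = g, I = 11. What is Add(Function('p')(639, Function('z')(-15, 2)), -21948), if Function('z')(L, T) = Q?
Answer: -23062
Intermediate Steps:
Function('N')(Z, O) = Add(11, O)
Q = -28 (Q = Mul(Mul(-10, Pow(-5, -1)), -14) = Mul(Mul(-10, Rational(-1, 5)), -14) = Mul(2, -14) = -28)
Function('z')(L, T) = -28
Function('p')(h, R) = Add(-78, Mul(37, R)) (Function('p')(h, R) = Add(Mul(Add(11, 26), R), -78) = Add(Mul(37, R), -78) = Add(-78, Mul(37, R)))
Add(Function('p')(639, Function('z')(-15, 2)), -21948) = Add(Add(-78, Mul(37, -28)), -21948) = Add(Add(-78, -1036), -21948) = Add(-1114, -21948) = -23062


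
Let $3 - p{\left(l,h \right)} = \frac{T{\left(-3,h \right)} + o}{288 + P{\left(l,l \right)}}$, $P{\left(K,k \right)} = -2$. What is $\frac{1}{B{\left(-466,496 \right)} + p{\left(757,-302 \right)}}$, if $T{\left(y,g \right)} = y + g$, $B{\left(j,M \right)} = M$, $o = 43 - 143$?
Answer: $\frac{286}{143119} \approx 0.0019983$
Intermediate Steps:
$o = -100$
$T{\left(y,g \right)} = g + y$
$p{\left(l,h \right)} = \frac{961}{286} - \frac{h}{286}$ ($p{\left(l,h \right)} = 3 - \frac{\left(h - 3\right) - 100}{288 - 2} = 3 - \frac{\left(-3 + h\right) - 100}{286} = 3 - \left(-103 + h\right) \frac{1}{286} = 3 - \left(- \frac{103}{286} + \frac{h}{286}\right) = \frac{961}{286} - \frac{h}{286}$)
$\frac{1}{B{\left(-466,496 \right)} + p{\left(757,-302 \right)}} = \frac{1}{496 + \left(\frac{961}{286} - - \frac{151}{143}\right)} = \frac{1}{496 + \left(\frac{961}{286} + \frac{151}{143}\right)} = \frac{1}{496 + \frac{1263}{286}} = \frac{1}{\frac{143119}{286}} = \frac{286}{143119}$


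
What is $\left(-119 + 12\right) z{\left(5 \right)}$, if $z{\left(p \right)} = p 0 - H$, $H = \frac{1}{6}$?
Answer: $\frac{107}{6} \approx 17.833$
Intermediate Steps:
$H = \frac{1}{6} \approx 0.16667$
$z{\left(p \right)} = - \frac{1}{6}$ ($z{\left(p \right)} = p 0 - \frac{1}{6} = 0 - \frac{1}{6} = - \frac{1}{6}$)
$\left(-119 + 12\right) z{\left(5 \right)} = \left(-119 + 12\right) \left(- \frac{1}{6}\right) = \left(-107\right) \left(- \frac{1}{6}\right) = \frac{107}{6}$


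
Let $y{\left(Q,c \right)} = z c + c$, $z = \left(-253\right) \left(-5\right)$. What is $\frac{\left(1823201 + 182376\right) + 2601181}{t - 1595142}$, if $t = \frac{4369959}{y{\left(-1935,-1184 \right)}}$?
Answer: $- \frac{20736553344}{7180278979} \approx -2.888$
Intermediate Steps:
$z = 1265$
$y{\left(Q,c \right)} = 1266 c$ ($y{\left(Q,c \right)} = 1265 c + c = 1266 c$)
$t = - \frac{39369}{13504}$ ($t = \frac{4369959}{1266 \left(-1184\right)} = \frac{4369959}{-1498944} = 4369959 \left(- \frac{1}{1498944}\right) = - \frac{39369}{13504} \approx -2.9154$)
$\frac{\left(1823201 + 182376\right) + 2601181}{t - 1595142} = \frac{\left(1823201 + 182376\right) + 2601181}{- \frac{39369}{13504} - 1595142} = \frac{2005577 + 2601181}{- \frac{21540836937}{13504}} = 4606758 \left(- \frac{13504}{21540836937}\right) = - \frac{20736553344}{7180278979}$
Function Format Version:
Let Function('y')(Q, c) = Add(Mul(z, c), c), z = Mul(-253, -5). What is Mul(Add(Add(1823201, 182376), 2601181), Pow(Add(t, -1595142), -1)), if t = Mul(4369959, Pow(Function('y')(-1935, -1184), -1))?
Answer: Rational(-20736553344, 7180278979) ≈ -2.8880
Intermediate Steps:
z = 1265
Function('y')(Q, c) = Mul(1266, c) (Function('y')(Q, c) = Add(Mul(1265, c), c) = Mul(1266, c))
t = Rational(-39369, 13504) (t = Mul(4369959, Pow(Mul(1266, -1184), -1)) = Mul(4369959, Pow(-1498944, -1)) = Mul(4369959, Rational(-1, 1498944)) = Rational(-39369, 13504) ≈ -2.9154)
Mul(Add(Add(1823201, 182376), 2601181), Pow(Add(t, -1595142), -1)) = Mul(Add(Add(1823201, 182376), 2601181), Pow(Add(Rational(-39369, 13504), -1595142), -1)) = Mul(Add(2005577, 2601181), Pow(Rational(-21540836937, 13504), -1)) = Mul(4606758, Rational(-13504, 21540836937)) = Rational(-20736553344, 7180278979)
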